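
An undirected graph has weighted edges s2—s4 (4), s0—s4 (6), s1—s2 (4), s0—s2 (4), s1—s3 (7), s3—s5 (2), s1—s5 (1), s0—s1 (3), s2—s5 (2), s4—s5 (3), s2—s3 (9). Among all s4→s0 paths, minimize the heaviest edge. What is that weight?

3

A few of the s4→s0 routes:
s4 - s5 - s1 - s0: max(3, 1, 3) = 3
s4 - s5 - s1 - s2 - s0: max(3, 1, 4, 4) = 4
s4 - s2 - s5 - s1 - s0: max(4, 2, 1, 3) = 4
s4 - s5 - s2 - s0: max(3, 2, 4) = 4
s4 - s5 - s2 - s1 - s0: max(3, 2, 4, 3) = 4
s4 - s2 - s1 - s0: max(4, 4, 3) = 4
Best route has worst link 3.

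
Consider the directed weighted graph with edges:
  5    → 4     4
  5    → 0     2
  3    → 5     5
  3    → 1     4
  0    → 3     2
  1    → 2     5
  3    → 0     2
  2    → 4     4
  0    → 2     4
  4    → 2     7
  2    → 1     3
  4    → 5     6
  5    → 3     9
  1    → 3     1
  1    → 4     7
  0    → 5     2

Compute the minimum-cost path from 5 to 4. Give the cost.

Some routes from 5 to 4:
5→0→2→1→4: 2 + 4 + 3 + 7 = 16
5→0→3→1→4: 2 + 2 + 4 + 7 = 15
5→0→2→4: 2 + 4 + 4 = 10
5→4: 4
Best route has total 4.

4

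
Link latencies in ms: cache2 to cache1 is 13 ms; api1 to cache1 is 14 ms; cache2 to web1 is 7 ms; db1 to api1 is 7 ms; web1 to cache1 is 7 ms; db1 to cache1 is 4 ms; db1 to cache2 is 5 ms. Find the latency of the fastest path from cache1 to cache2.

Paths from cache1 to cache2:
cache1 -> cache2: 13
cache1 -> api1 -> db1 -> cache2: 14 + 7 + 5 = 26
cache1 -> db1 -> cache2: 4 + 5 = 9
cache1 -> web1 -> cache2: 7 + 7 = 14
The minimum is 9 ms.

9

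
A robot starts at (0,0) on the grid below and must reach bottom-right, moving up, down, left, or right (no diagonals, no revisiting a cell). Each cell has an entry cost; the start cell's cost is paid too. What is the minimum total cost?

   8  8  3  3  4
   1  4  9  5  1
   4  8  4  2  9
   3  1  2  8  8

35

One optimal route is r0c0→r1c0→r2c0→r3c0→r3c1→r3c2→r3c3→r3c4.
Its cost is 8 + 1 + 4 + 3 + 1 + 2 + 8 + 8 = 35.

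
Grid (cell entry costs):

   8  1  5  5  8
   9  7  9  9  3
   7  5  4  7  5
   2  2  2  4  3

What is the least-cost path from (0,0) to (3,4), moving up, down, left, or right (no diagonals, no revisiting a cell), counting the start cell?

Path [0,0]→[0,1]→[1,1]→[2,1]→[3,1]→[3,2]→[3,3]→[3,4]: 8 + 1 + 7 + 5 + 2 + 2 + 4 + 3 = 32.

32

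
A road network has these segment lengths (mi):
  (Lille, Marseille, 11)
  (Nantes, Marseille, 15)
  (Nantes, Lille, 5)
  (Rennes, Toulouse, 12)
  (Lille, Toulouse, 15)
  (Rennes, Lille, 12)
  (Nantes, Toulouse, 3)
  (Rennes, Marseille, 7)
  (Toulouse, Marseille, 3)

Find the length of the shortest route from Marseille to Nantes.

6

Comparing a few candidate routes:
Marseille→Lille→Nantes: 11 + 5 = 16
Marseille→Toulouse→Nantes: 3 + 3 = 6
Marseille→Toulouse→Lille→Nantes: 3 + 15 + 5 = 23
Marseille→Rennes→Lille→Nantes: 7 + 12 + 5 = 24
Marseille→Nantes: 15
Marseille→Rennes→Toulouse→Nantes: 7 + 12 + 3 = 22
The minimum is 6 mi.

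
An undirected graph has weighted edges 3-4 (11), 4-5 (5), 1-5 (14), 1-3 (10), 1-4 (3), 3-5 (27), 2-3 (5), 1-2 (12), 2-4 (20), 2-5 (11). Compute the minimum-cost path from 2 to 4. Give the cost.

15

Some routes from 2 to 4:
2 → 3 → 1 → 4: 5 + 10 + 3 = 18
2 → 1 → 4: 12 + 3 = 15
2 → 5 → 4: 11 + 5 = 16
2 → 3 → 4: 5 + 11 = 16
Best route has total 15.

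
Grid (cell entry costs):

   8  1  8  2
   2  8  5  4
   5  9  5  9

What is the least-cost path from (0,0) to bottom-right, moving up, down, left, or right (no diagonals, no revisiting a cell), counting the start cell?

32

Take [0,0]→[0,1]→[0,2]→[0,3]→[1,3]→[2,3] for a total of 8 + 1 + 8 + 2 + 4 + 9 = 32.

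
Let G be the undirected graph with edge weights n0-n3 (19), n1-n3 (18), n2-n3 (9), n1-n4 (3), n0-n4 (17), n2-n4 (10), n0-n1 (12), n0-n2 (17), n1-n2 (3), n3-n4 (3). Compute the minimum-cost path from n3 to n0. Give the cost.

Some routes from n3 to n0:
n3→n4→n1→n0: 3 + 3 + 12 = 18
n3→n2→n0: 9 + 17 = 26
n3→n2→n1→n0: 9 + 3 + 12 = 24
n3→n0: 19
n3→n4→n0: 3 + 17 = 20
Shortest: 18.

18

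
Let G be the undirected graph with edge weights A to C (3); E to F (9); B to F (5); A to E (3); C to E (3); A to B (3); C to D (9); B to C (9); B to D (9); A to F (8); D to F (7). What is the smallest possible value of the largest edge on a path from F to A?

5

A few of the F→A routes:
F → B → A: max(5, 3) = 5
F → D → C → E → A: max(7, 9, 3, 3) = 9
F → D → C → B → A: max(7, 9, 9, 3) = 9
F → A: max(8) = 8
F → D → C → A: max(7, 9, 3) = 9
Best route has worst link 5.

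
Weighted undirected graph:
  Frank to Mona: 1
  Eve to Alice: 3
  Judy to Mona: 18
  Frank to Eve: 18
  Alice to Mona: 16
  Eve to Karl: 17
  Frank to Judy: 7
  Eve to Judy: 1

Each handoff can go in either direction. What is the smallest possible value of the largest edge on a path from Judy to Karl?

A few of the Judy→Karl routes:
Judy-Frank-Mona-Alice-Eve-Karl: max(7, 1, 16, 3, 17) = 17
Judy-Mona-Alice-Eve-Karl: max(18, 16, 3, 17) = 18
Judy-Eve-Karl: max(1, 17) = 17
Best route has worst link 17.

17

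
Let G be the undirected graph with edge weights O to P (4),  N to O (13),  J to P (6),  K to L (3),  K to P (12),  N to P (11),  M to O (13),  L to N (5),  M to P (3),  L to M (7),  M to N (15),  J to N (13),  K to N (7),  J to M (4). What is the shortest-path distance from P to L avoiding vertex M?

15

Checking several routes:
P → N → L: 11 + 5 = 16
P → K → L: 12 + 3 = 15
P → N → K → L: 11 + 7 + 3 = 21
The minimum is 15.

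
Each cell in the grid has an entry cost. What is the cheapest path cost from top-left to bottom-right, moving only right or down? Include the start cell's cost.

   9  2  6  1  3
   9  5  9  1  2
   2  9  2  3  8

29

Path [0,0]→[0,1]→[0,2]→[0,3]→[1,3]→[1,4]→[2,4]: 9 + 2 + 6 + 1 + 1 + 2 + 8 = 29.
(Top row then right column would cost 31.)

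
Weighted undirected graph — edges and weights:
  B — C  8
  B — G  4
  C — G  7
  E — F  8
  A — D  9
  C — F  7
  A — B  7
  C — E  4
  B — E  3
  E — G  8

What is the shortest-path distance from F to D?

Some routes from F to D:
F→C→E→B→A→D: 7 + 4 + 3 + 7 + 9 = 30
F→C→B→A→D: 7 + 8 + 7 + 9 = 31
F→E→B→A→D: 8 + 3 + 7 + 9 = 27
The minimum is 27.

27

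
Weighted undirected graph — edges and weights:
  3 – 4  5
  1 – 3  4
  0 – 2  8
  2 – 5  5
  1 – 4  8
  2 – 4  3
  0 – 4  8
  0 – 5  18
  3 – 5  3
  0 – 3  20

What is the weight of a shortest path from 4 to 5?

8

Comparing a few candidate routes:
4 → 3 → 5: 5 + 3 = 8
4 → 1 → 3 → 5: 8 + 4 + 3 = 15
4 → 0 → 2 → 5: 8 + 8 + 5 = 21
4 → 2 → 5: 3 + 5 = 8
Best route has total 8.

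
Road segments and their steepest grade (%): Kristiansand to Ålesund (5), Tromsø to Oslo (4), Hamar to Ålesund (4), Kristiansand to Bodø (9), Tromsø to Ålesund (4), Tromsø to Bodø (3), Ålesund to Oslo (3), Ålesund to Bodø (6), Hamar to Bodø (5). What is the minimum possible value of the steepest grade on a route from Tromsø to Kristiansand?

Some routes from Tromsø to Kristiansand:
Tromsø -> Bodø -> Hamar -> Ålesund -> Kristiansand: max(3, 5, 4, 5) = 5
Tromsø -> Ålesund -> Kristiansand: max(4, 5) = 5
Tromsø -> Bodø -> Ålesund -> Kristiansand: max(3, 6, 5) = 6
Tromsø -> Oslo -> Ålesund -> Kristiansand: max(4, 3, 5) = 5
Tromsø -> Oslo -> Ålesund -> Bodø -> Kristiansand: max(4, 3, 6, 9) = 9
Tromsø -> Bodø -> Kristiansand: max(3, 9) = 9
Best route has worst link 5%.

5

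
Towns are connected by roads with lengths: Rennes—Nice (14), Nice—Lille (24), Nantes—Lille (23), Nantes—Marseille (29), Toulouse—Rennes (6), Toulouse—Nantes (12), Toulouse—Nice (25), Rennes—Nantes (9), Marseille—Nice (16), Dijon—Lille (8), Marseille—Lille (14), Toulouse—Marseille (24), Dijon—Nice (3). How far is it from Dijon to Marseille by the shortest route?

Comparing a few candidate routes:
Dijon → Nice → Marseille: 3 + 16 = 19
Dijon → Nice → Lille → Marseille: 3 + 24 + 14 = 41
Dijon → Lille → Marseille: 8 + 14 = 22
Best route has total 19.

19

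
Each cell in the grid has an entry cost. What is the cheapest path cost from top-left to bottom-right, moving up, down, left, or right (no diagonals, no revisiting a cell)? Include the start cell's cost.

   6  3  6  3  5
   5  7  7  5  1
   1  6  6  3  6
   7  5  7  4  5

One optimal route is (0,0) (0,1) (0,2) (0,3) (0,4) (1,4) (2,4) (3,4).
Its cost is 6 + 3 + 6 + 3 + 5 + 1 + 6 + 5 = 35.

35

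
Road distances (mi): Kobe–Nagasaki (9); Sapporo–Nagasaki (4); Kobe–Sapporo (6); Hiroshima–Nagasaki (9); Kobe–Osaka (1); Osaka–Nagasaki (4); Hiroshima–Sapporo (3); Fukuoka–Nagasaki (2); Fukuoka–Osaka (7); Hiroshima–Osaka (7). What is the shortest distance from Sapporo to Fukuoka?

A few of the Sapporo→Fukuoka routes:
Sapporo-Hiroshima-Nagasaki-Fukuoka: 3 + 9 + 2 = 14
Sapporo-Kobe-Osaka-Fukuoka: 6 + 1 + 7 = 14
Sapporo-Kobe-Osaka-Nagasaki-Fukuoka: 6 + 1 + 4 + 2 = 13
Sapporo-Nagasaki-Fukuoka: 4 + 2 = 6
Best route has total 6 mi.

6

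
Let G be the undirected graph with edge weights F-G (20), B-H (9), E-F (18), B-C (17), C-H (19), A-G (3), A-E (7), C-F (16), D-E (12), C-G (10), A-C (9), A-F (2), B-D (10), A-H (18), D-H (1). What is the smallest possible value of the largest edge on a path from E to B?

12

A few of the E→B routes:
E→D→B: max(12, 10) = 12
E→D→H→B: max(12, 1, 9) = 12
E→A→G→C→B: max(7, 3, 10, 17) = 17
E→A→F→C→B: max(7, 2, 16, 17) = 17
E→A→C→B: max(7, 9, 17) = 17
The minimum achievable maximum is 12.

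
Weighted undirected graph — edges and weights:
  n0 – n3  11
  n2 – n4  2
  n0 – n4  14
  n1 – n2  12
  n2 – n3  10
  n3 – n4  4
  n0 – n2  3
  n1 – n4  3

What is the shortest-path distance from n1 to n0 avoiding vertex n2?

17

Routes from n1 to n0 avoiding n2:
n1 -> n4 -> n3 -> n0: 3 + 4 + 11 = 18
n1 -> n4 -> n0: 3 + 14 = 17
The minimum is 17.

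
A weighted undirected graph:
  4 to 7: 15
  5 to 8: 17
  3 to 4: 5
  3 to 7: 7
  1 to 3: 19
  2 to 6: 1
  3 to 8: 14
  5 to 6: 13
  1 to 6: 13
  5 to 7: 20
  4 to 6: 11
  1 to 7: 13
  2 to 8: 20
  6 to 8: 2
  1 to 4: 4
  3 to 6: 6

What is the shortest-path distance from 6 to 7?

A few of the 6→7 routes:
6→4→3→7: 11 + 5 + 7 = 23
6→8→3→7: 2 + 14 + 7 = 23
6→3→7: 6 + 7 = 13
Best route has total 13.

13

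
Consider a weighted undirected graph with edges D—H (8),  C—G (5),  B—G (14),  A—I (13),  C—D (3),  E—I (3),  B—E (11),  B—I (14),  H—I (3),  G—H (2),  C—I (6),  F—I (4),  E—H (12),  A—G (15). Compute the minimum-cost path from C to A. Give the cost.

A few of the C→A routes:
C -> G -> A: 5 + 15 = 20
C -> G -> H -> I -> A: 5 + 2 + 3 + 13 = 23
C -> I -> A: 6 + 13 = 19
Shortest: 19.

19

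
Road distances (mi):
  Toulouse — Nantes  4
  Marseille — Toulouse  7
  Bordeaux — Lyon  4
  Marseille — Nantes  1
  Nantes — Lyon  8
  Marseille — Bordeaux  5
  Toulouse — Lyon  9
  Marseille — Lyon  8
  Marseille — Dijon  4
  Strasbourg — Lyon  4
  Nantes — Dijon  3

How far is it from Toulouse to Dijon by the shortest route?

Some routes from Toulouse to Dijon:
Toulouse - Marseille - Nantes - Dijon: 7 + 1 + 3 = 11
Toulouse - Nantes - Dijon: 4 + 3 = 7
Toulouse - Nantes - Marseille - Dijon: 4 + 1 + 4 = 9
Toulouse - Marseille - Dijon: 7 + 4 = 11
The minimum is 7 mi.

7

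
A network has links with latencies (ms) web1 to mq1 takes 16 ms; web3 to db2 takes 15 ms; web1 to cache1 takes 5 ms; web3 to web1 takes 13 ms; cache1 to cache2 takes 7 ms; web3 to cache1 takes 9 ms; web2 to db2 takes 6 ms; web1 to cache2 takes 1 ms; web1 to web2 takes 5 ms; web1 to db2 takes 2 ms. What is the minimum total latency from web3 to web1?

13

Checking several routes:
web3-db2-web1: 15 + 2 = 17
web3-cache1-cache2-web1: 9 + 7 + 1 = 17
web3-cache1-web1: 9 + 5 = 14
web3-web1: 13
The minimum is 13 ms.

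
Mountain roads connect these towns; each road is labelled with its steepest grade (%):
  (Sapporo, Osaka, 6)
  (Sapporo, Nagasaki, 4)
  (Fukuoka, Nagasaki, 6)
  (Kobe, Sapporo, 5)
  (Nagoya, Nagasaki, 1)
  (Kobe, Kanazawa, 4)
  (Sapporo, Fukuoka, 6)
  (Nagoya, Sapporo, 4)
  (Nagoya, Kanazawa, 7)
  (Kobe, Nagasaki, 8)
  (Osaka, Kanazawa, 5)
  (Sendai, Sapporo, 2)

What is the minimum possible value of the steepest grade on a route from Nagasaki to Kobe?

Checking several routes:
Nagasaki → Fukuoka → Sapporo → Osaka → Kanazawa → Kobe: max(6, 6, 6, 5, 4) = 6
Nagasaki → Nagoya → Sapporo → Osaka → Kanazawa → Kobe: max(1, 4, 6, 5, 4) = 6
Nagasaki → Nagoya → Sapporo → Kobe: max(1, 4, 5) = 5
Nagasaki → Sapporo → Kobe: max(4, 5) = 5
Nagasaki → Sapporo → Osaka → Kanazawa → Kobe: max(4, 6, 5, 4) = 6
Nagasaki → Fukuoka → Sapporo → Kobe: max(6, 6, 5) = 6
The minimum achievable maximum is 5%.

5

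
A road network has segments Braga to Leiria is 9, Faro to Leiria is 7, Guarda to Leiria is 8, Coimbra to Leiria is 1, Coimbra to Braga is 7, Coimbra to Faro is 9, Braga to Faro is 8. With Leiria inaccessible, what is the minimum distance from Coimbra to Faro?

Routes from Coimbra to Faro avoiding Leiria:
Coimbra-Braga-Faro: 7 + 8 = 15
Coimbra-Faro: 9
Shortest: 9.

9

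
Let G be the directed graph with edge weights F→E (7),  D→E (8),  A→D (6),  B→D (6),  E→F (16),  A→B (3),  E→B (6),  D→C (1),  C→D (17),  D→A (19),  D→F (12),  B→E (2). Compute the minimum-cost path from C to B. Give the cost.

31

Candidate routes:
C - D - E - B: 17 + 8 + 6 = 31
C - D - F - E - B: 17 + 12 + 7 + 6 = 42
C - D - A - B: 17 + 19 + 3 = 39
The minimum is 31.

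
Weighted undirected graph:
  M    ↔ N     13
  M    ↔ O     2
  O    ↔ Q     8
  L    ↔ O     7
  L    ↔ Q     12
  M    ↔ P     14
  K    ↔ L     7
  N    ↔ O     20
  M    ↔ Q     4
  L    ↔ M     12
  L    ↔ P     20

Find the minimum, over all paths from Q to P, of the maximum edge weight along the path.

14

Comparing a few candidate routes:
Q→O→L→M→P: max(8, 7, 12, 14) = 14
Q→L→O→M→P: max(12, 7, 2, 14) = 14
Q→M→P: max(4, 14) = 14
Q→L→M→P: max(12, 12, 14) = 14
Q→O→M→P: max(8, 2, 14) = 14
The minimum achievable maximum is 14.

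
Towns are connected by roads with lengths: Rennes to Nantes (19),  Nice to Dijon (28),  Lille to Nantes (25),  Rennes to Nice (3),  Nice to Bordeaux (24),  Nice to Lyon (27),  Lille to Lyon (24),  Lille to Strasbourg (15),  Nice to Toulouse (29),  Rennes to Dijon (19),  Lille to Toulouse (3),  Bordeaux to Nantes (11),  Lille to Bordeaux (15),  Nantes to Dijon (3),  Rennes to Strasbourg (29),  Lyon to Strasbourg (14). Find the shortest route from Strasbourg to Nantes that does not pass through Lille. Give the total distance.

48

A few of the Strasbourg→Nantes routes:
Strasbourg-Rennes-Nice-Dijon-Nantes: 29 + 3 + 28 + 3 = 63
Strasbourg-Rennes-Nantes: 29 + 19 = 48
Strasbourg-Lyon-Nice-Rennes-Nantes: 14 + 27 + 3 + 19 = 63
Strasbourg-Rennes-Nice-Bordeaux-Nantes: 29 + 3 + 24 + 11 = 67
Strasbourg-Rennes-Dijon-Nantes: 29 + 19 + 3 = 51
Strasbourg-Lyon-Nice-Rennes-Dijon-Nantes: 14 + 27 + 3 + 19 + 3 = 66
Shortest: 48.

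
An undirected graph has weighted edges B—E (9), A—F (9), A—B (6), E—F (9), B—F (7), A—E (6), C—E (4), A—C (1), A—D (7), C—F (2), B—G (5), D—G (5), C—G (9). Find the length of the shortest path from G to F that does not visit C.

Some routes from G to F avoiding C:
G - D - A - B - F: 5 + 7 + 6 + 7 = 25
G - B - F: 5 + 7 = 12
G - B - A - F: 5 + 6 + 9 = 20
G - B - E - F: 5 + 9 + 9 = 23
G - D - A - F: 5 + 7 + 9 = 21
The minimum is 12.

12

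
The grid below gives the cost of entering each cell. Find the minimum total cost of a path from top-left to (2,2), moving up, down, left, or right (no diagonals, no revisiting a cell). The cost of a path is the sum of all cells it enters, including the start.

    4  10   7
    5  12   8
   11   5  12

Best path: r0c0 → r1c0 → r2c0 → r2c1 → r2c2
Cost: 4 + 5 + 11 + 5 + 12 = 37

37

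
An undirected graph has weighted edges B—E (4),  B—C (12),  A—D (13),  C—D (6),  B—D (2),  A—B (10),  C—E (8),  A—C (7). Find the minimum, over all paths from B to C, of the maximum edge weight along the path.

Checking several routes:
B→E→C: max(4, 8) = 8
B→D→C: max(2, 6) = 6
B→A→C: max(10, 7) = 10
Smallest bottleneck: 6.

6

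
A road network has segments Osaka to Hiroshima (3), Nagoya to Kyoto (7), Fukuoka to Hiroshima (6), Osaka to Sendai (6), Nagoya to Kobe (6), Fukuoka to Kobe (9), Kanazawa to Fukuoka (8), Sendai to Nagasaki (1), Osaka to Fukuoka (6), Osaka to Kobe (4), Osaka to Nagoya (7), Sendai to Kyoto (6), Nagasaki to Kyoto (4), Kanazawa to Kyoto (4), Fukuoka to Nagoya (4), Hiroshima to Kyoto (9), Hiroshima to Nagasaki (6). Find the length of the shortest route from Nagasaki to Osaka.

7

A few of the Nagasaki→Osaka routes:
Nagasaki→Kyoto→Sendai→Osaka: 4 + 6 + 6 = 16
Nagasaki→Sendai→Osaka: 1 + 6 = 7
Nagasaki→Hiroshima→Osaka: 6 + 3 = 9
Nagasaki→Kyoto→Hiroshima→Osaka: 4 + 9 + 3 = 16
Shortest: 7 mi.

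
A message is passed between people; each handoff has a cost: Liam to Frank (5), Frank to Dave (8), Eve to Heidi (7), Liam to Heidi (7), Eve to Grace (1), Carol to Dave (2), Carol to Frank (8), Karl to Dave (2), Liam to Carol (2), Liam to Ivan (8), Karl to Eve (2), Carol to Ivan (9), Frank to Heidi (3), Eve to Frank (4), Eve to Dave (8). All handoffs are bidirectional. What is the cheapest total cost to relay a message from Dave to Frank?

Some routes from Dave to Frank:
Dave-Frank: 8
Dave-Carol-Liam-Frank: 2 + 2 + 5 = 9
Dave-Karl-Eve-Frank: 2 + 2 + 4 = 8
Best route has total 8.

8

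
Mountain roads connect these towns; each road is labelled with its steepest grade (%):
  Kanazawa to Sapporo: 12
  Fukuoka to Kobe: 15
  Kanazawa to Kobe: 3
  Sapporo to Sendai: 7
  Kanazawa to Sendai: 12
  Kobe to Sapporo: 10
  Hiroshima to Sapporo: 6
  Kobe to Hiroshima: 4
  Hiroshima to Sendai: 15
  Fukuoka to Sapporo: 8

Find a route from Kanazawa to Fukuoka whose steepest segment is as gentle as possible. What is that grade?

8

Comparing a few candidate routes:
Kanazawa → Kobe → Sapporo → Fukuoka: max(3, 10, 8) = 10
Kanazawa → Sapporo → Fukuoka: max(12, 8) = 12
Kanazawa → Sendai → Sapporo → Fukuoka: max(12, 7, 8) = 12
Kanazawa → Kobe → Hiroshima → Sapporo → Fukuoka: max(3, 4, 6, 8) = 8
Smallest bottleneck: 8%.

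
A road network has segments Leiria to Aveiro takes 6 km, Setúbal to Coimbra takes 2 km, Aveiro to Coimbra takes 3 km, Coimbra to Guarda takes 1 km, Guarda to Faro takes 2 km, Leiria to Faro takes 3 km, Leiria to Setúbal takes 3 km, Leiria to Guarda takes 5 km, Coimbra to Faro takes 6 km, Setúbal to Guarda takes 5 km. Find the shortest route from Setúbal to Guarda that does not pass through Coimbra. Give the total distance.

5

Paths from Setúbal to Guarda avoiding Coimbra:
Setúbal - Leiria - Faro - Guarda: 3 + 3 + 2 = 8
Setúbal - Guarda: 5
Setúbal - Leiria - Guarda: 3 + 5 = 8
Shortest: 5 km.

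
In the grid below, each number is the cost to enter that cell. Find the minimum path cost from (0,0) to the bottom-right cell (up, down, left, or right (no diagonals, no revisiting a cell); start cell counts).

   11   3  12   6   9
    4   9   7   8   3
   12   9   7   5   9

Take r0c0→r0c1→r1c1→r1c2→r1c3→r1c4→r2c4 for a total of 11 + 3 + 9 + 7 + 8 + 3 + 9 = 50.

50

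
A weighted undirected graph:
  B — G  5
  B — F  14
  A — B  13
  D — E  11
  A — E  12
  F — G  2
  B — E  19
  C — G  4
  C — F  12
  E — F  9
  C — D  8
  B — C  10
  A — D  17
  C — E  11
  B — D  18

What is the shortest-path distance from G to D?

A few of the G→D routes:
G→B→C→D: 5 + 10 + 8 = 23
G→F→E→D: 2 + 9 + 11 = 22
G→C→D: 4 + 8 = 12
G→B→D: 5 + 18 = 23
G→F→C→D: 2 + 12 + 8 = 22
Shortest: 12.

12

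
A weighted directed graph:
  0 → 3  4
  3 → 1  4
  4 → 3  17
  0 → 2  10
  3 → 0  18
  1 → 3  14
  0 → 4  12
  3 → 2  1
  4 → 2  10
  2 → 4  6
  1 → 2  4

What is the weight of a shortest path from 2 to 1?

Paths from 2 to 1:
2 - 4 - 3 - 1: 6 + 17 + 4 = 27
Shortest: 27.

27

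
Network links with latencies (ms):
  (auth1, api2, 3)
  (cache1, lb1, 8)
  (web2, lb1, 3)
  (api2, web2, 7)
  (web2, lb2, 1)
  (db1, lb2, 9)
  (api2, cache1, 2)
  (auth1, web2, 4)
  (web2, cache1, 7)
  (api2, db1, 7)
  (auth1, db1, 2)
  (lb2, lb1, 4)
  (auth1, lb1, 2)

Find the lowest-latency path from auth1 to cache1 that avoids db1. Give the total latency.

5

Checking several routes:
auth1 -> web2 -> cache1: 4 + 7 = 11
auth1 -> api2 -> cache1: 3 + 2 = 5
auth1 -> lb1 -> lb2 -> web2 -> cache1: 2 + 4 + 1 + 7 = 14
auth1 -> web2 -> api2 -> cache1: 4 + 7 + 2 = 13
auth1 -> lb1 -> cache1: 2 + 8 = 10
auth1 -> lb1 -> web2 -> cache1: 2 + 3 + 7 = 12
Best route has total 5 ms.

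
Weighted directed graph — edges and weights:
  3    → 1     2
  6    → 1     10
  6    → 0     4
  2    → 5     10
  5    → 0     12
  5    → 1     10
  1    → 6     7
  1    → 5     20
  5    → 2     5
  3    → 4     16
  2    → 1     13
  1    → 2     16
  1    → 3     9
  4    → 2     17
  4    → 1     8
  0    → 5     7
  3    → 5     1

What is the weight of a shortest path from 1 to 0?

Routes from 1 to 0:
1 → 2 → 5 → 0: 16 + 10 + 12 = 38
1 → 3 → 5 → 0: 9 + 1 + 12 = 22
1 → 5 → 0: 20 + 12 = 32
1 → 6 → 0: 7 + 4 = 11
1 → 3 → 4 → 2 → 5 → 0: 9 + 16 + 17 + 10 + 12 = 64
Best route has total 11.

11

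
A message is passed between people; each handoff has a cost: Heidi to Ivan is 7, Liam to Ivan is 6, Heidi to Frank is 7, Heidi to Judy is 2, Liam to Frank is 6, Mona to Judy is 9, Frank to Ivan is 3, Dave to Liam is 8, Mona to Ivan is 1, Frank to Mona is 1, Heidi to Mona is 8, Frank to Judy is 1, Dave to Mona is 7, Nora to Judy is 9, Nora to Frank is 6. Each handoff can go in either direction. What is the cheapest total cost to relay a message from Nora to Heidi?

A few of the Nora→Heidi routes:
Nora -> Frank -> Judy -> Heidi: 6 + 1 + 2 = 9
Nora -> Frank -> Heidi: 6 + 7 = 13
Nora -> Judy -> Heidi: 9 + 2 = 11
Nora -> Frank -> Ivan -> Heidi: 6 + 3 + 7 = 16
Nora -> Frank -> Mona -> Ivan -> Heidi: 6 + 1 + 1 + 7 = 15
Nora -> Frank -> Mona -> Heidi: 6 + 1 + 8 = 15
The minimum is 9.

9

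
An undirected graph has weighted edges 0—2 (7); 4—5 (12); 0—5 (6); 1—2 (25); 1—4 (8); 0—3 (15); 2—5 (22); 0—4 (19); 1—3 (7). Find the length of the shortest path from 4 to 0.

Checking several routes:
4-1-2-0: 8 + 25 + 7 = 40
4-5-2-0: 12 + 22 + 7 = 41
4-1-3-0: 8 + 7 + 15 = 30
4-5-0: 12 + 6 = 18
4-0: 19
Shortest: 18.

18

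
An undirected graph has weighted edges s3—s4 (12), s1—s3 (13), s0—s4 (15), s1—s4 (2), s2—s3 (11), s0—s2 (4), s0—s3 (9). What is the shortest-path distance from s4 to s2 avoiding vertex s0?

23

Routes from s4 to s2 avoiding s0:
s4 - s3 - s2: 12 + 11 = 23
s4 - s1 - s3 - s2: 2 + 13 + 11 = 26
Shortest: 23.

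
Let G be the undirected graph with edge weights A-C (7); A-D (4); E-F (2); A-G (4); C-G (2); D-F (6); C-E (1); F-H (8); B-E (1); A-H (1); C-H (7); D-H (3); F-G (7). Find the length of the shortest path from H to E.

8

Some routes from H to E:
H -> A -> G -> C -> E: 1 + 4 + 2 + 1 = 8
H -> C -> E: 7 + 1 = 8
H -> A -> C -> E: 1 + 7 + 1 = 9
H -> F -> E: 8 + 2 = 10
H -> D -> F -> E: 3 + 6 + 2 = 11
Best route has total 8.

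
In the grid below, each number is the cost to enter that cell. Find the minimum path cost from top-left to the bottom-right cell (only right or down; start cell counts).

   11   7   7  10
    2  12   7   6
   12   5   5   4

Take (0,0) (1,0) (1,1) (2,1) (2,2) (2,3) for a total of 11 + 2 + 12 + 5 + 5 + 4 = 39.
For comparison, the top-then-right route costs 45.

39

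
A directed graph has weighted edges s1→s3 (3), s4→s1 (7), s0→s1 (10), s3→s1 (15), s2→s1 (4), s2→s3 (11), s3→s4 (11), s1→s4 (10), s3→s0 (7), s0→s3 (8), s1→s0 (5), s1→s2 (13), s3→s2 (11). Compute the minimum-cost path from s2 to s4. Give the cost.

Comparing a few candidate routes:
s2→s3→s4: 11 + 11 = 22
s2→s1→s3→s4: 4 + 3 + 11 = 18
s2→s1→s4: 4 + 10 = 14
Best route has total 14.

14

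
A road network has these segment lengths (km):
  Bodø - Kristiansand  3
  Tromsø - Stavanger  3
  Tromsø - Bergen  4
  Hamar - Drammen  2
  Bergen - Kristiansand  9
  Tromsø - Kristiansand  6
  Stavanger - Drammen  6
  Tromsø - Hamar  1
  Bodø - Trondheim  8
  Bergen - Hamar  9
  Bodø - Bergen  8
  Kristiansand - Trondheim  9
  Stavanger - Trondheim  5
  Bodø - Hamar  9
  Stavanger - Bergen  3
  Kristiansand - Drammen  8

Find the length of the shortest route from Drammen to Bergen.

Comparing a few candidate routes:
Drammen → Stavanger → Bergen: 6 + 3 = 9
Drammen → Hamar → Bergen: 2 + 9 = 11
Drammen → Hamar → Tromsø → Bergen: 2 + 1 + 4 = 7
Drammen → Hamar → Tromsø → Stavanger → Bergen: 2 + 1 + 3 + 3 = 9
Best route has total 7 km.

7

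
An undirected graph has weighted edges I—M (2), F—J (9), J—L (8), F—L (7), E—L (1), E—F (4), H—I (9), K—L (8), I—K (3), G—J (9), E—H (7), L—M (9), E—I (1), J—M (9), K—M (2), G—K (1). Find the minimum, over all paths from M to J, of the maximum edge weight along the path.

8

Checking several routes:
M - K - I - E - L - J: max(2, 3, 1, 1, 8) = 8
M - I - E - L - J: max(2, 1, 1, 8) = 8
M - I - E - F - L - J: max(2, 1, 4, 7, 8) = 8
M - K - L - J: max(2, 8, 8) = 8
M - K - I - E - F - L - J: max(2, 3, 1, 4, 7, 8) = 8
Best route has worst link 8.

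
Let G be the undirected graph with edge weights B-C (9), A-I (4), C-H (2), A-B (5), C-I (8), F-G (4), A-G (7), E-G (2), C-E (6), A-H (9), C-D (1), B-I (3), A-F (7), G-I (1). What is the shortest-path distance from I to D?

A few of the I→D routes:
I - G - E - C - D: 1 + 2 + 6 + 1 = 10
I - C - D: 8 + 1 = 9
I - B - C - D: 3 + 9 + 1 = 13
I - A - H - C - D: 4 + 9 + 2 + 1 = 16
I - A - B - C - D: 4 + 5 + 9 + 1 = 19
Shortest: 9.

9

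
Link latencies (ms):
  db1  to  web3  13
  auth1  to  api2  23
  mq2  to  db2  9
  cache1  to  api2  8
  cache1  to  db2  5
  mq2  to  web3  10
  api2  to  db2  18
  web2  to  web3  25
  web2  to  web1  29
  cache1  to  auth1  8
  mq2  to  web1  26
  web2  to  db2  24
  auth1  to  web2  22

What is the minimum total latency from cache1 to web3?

Comparing a few candidate routes:
cache1 -> db2 -> mq2 -> web3: 5 + 9 + 10 = 24
cache1 -> api2 -> db2 -> mq2 -> web3: 8 + 18 + 9 + 10 = 45
cache1 -> db2 -> web2 -> web3: 5 + 24 + 25 = 54
cache1 -> auth1 -> web2 -> web3: 8 + 22 + 25 = 55
cache1 -> auth1 -> api2 -> db2 -> mq2 -> web3: 8 + 23 + 18 + 9 + 10 = 68
Best route has total 24 ms.

24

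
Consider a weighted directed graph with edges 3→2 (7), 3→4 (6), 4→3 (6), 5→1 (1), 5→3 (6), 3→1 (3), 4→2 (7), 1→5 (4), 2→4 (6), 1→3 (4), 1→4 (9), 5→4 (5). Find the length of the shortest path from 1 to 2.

A few of the 1→2 routes:
1 -> 4 -> 2: 9 + 7 = 16
1 -> 3 -> 4 -> 2: 4 + 6 + 7 = 17
1 -> 3 -> 2: 4 + 7 = 11
1 -> 5 -> 3 -> 2: 4 + 6 + 7 = 17
1 -> 5 -> 4 -> 2: 4 + 5 + 7 = 16
Shortest: 11.

11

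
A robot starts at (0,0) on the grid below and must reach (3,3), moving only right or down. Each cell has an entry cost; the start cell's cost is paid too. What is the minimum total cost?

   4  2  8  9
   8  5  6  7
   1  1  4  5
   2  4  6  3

Take r0c0 → r0c1 → r1c1 → r2c1 → r2c2 → r2c3 → r3c3 for a total of 4 + 2 + 5 + 1 + 4 + 5 + 3 = 24.
(Top row then right column would cost 38.)

24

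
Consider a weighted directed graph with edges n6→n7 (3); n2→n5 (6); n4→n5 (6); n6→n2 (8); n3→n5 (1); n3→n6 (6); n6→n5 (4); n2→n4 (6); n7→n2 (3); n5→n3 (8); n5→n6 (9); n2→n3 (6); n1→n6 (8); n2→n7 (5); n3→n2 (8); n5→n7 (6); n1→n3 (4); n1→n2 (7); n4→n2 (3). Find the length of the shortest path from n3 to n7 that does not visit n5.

9

Routes from n3 to n7 avoiding n5:
n3-n6-n7: 6 + 3 = 9
n3-n2-n7: 8 + 5 = 13
n3-n6-n2-n7: 6 + 8 + 5 = 19
Best route has total 9.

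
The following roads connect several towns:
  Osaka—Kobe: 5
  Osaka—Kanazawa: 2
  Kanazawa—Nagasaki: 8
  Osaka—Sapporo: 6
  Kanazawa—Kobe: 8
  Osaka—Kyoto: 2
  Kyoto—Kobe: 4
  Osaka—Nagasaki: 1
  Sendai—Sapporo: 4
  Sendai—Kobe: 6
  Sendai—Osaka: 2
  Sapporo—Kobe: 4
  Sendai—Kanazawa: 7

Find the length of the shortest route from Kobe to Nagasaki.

Comparing a few candidate routes:
Kobe -> Sapporo -> Osaka -> Nagasaki: 4 + 6 + 1 = 11
Kobe -> Kanazawa -> Osaka -> Nagasaki: 8 + 2 + 1 = 11
Kobe -> Sendai -> Osaka -> Nagasaki: 6 + 2 + 1 = 9
Kobe -> Osaka -> Nagasaki: 5 + 1 = 6
Kobe -> Sapporo -> Sendai -> Osaka -> Nagasaki: 4 + 4 + 2 + 1 = 11
Kobe -> Kyoto -> Osaka -> Nagasaki: 4 + 2 + 1 = 7
Shortest: 6.

6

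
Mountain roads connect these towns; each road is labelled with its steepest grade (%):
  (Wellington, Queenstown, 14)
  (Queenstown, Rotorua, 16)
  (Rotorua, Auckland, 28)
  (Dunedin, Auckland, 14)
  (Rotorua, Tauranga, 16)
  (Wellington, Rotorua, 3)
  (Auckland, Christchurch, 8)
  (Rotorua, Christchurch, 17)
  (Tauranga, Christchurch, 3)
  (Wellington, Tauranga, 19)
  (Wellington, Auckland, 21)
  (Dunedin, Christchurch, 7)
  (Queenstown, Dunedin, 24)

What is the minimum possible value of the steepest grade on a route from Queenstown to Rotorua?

14

A few of the Queenstown→Rotorua routes:
Queenstown → Wellington → Rotorua: max(14, 3) = 14
Queenstown → Wellington → Tauranga → Christchurch → Rotorua: max(14, 19, 3, 17) = 19
Queenstown → Wellington → Tauranga → Rotorua: max(14, 19, 16) = 19
Queenstown → Rotorua: max(16) = 16
Smallest bottleneck: 14%.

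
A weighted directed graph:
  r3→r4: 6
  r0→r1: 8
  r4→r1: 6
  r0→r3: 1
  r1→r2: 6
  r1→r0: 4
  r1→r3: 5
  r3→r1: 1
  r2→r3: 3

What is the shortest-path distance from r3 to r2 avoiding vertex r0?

7

Candidate routes:
r3-r4-r1-r2: 6 + 6 + 6 = 18
r3-r1-r2: 1 + 6 = 7
Best route has total 7.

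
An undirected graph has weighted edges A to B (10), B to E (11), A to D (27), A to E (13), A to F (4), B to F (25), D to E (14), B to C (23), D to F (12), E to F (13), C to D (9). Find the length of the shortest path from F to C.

Checking several routes:
F → E → B → C: 13 + 11 + 23 = 47
F → A → D → C: 4 + 27 + 9 = 40
F → A → E → D → C: 4 + 13 + 14 + 9 = 40
F → A → B → C: 4 + 10 + 23 = 37
F → D → C: 12 + 9 = 21
F → E → D → C: 13 + 14 + 9 = 36
Shortest: 21.

21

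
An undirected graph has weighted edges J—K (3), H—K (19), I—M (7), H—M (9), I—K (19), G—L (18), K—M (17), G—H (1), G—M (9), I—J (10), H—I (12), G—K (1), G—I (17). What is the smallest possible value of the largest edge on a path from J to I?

Some routes from J to I:
J→K→G→H→M→I: max(3, 1, 1, 9, 7) = 9
J→K→G→M→I: max(3, 1, 9, 7) = 9
J→K→G→H→I: max(3, 1, 1, 12) = 12
J→K→G→M→H→I: max(3, 1, 9, 9, 12) = 12
J→K→M→G→I: max(3, 17, 9, 17) = 17
J→I: max(10) = 10
Best route has worst link 9.

9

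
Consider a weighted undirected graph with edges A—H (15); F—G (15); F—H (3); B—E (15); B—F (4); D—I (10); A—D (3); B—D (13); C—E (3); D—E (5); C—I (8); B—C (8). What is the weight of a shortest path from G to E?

Some routes from G to E:
G-F-B-E: 15 + 4 + 15 = 34
G-F-B-C-I-D-E: 15 + 4 + 8 + 8 + 10 + 5 = 50
G-F-H-A-D-E: 15 + 3 + 15 + 3 + 5 = 41
G-F-B-D-E: 15 + 4 + 13 + 5 = 37
G-F-B-C-E: 15 + 4 + 8 + 3 = 30
Best route has total 30.

30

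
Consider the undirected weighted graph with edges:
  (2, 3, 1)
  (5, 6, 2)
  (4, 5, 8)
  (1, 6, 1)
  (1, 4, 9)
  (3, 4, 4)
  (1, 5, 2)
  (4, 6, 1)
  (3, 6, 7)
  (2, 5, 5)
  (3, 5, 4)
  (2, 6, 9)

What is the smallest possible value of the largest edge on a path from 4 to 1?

Comparing a few candidate routes:
4-3-2-5-6-1: max(4, 1, 5, 2, 1) = 5
4-6-1: max(1, 1) = 1
4-3-5-6-1: max(4, 4, 2, 1) = 4
4-6-5-1: max(1, 2, 2) = 2
4-3-5-1: max(4, 4, 2) = 4
Smallest bottleneck: 1.

1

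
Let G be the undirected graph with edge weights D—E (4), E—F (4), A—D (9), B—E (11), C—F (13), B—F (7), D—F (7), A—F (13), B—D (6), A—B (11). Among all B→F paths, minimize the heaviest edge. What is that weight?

Comparing a few candidate routes:
B → D → F: max(6, 7) = 7
B → D → E → F: max(6, 4, 4) = 6
B → F: max(7) = 7
Smallest bottleneck: 6.

6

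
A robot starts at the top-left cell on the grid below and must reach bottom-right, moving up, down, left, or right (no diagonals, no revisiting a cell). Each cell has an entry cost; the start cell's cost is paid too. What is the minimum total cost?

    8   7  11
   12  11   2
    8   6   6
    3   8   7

One optimal route is (0,0) (0,1) (0,2) (1,2) (2,2) (3,2).
Its cost is 8 + 7 + 11 + 2 + 6 + 7 = 41.

41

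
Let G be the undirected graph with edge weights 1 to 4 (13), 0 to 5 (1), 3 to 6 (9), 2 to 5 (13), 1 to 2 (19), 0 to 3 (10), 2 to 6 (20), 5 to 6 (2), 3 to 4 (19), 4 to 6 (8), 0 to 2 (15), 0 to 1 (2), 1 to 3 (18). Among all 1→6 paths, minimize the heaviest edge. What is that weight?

Some routes from 1 to 6:
1 -> 0 -> 3 -> 6: max(2, 10, 9) = 10
1 -> 0 -> 5 -> 6: max(2, 1, 2) = 2
1 -> 4 -> 6: max(13, 8) = 13
Best route has worst link 2.

2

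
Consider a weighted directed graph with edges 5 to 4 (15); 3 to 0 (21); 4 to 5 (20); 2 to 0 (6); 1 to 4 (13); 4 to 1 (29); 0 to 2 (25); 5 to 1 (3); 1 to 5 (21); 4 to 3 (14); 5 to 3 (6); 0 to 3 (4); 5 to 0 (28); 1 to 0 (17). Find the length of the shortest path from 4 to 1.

23

Routes from 4 to 1:
4 -> 5 -> 1: 20 + 3 = 23
4 -> 1: 29
Best route has total 23.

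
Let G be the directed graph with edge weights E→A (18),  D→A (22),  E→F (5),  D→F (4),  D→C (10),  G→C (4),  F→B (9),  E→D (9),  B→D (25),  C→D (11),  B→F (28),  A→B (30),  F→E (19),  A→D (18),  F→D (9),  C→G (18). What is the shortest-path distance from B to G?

53

A few of the B→G routes:
B-D-C-G: 25 + 10 + 18 = 53
B-F-D-C-G: 28 + 9 + 10 + 18 = 65
B-F-E-D-C-G: 28 + 19 + 9 + 10 + 18 = 84
The minimum is 53.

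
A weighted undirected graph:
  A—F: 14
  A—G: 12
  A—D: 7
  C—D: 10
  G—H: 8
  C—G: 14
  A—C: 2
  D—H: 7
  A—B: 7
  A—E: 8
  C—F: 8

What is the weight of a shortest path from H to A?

A few of the H→A routes:
H → D → C → A: 7 + 10 + 2 = 19
H → G → C → A: 8 + 14 + 2 = 24
H → G → A: 8 + 12 = 20
H → D → C → F → A: 7 + 10 + 8 + 14 = 39
H → D → A: 7 + 7 = 14
Best route has total 14.

14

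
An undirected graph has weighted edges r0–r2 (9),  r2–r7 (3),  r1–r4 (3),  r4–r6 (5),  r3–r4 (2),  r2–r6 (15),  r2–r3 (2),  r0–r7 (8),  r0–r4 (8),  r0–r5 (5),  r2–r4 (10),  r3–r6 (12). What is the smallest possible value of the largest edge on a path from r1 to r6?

Comparing a few candidate routes:
r1→r4→r6: max(3, 5) = 5
r1→r4→r0→r7→r2→r3→r6: max(3, 8, 8, 3, 2, 12) = 12
r1→r4→r0→r2→r3→r6: max(3, 8, 9, 2, 12) = 12
r1→r4→r2→r3→r6: max(3, 10, 2, 12) = 12
r1→r4→r3→r6: max(3, 2, 12) = 12
The minimum achievable maximum is 5.

5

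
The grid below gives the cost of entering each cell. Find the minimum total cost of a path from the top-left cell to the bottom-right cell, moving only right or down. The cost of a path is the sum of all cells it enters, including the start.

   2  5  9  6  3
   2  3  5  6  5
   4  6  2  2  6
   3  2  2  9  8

30

One optimal route is (0,0)→(1,0)→(1,1)→(1,2)→(2,2)→(2,3)→(2,4)→(3,4).
Its cost is 2 + 2 + 3 + 5 + 2 + 2 + 6 + 8 = 30.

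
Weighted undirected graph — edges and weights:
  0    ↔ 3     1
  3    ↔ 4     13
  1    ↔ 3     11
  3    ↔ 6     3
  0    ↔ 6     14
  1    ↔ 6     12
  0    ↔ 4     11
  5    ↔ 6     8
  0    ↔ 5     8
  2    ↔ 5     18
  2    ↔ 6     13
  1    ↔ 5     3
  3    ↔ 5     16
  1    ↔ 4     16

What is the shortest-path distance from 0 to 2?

17

Some routes from 0 to 2:
0 → 6 → 2: 14 + 13 = 27
0 → 3 → 6 → 2: 1 + 3 + 13 = 17
0 → 5 → 2: 8 + 18 = 26
Shortest: 17.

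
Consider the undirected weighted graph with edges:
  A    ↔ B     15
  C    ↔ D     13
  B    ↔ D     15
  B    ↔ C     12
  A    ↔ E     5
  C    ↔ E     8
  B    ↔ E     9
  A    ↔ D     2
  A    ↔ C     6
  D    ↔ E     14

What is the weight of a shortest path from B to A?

14

Comparing a few candidate routes:
B → D → A: 15 + 2 = 17
B → C → A: 12 + 6 = 18
B → E → C → A: 9 + 8 + 6 = 23
B → E → A: 9 + 5 = 14
B → A: 15
Best route has total 14.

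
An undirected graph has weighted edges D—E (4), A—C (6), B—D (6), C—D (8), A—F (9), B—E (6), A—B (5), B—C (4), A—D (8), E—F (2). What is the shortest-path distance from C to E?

10

Checking several routes:
C -> A -> B -> E: 6 + 5 + 6 = 17
C -> D -> E: 8 + 4 = 12
C -> A -> D -> E: 6 + 8 + 4 = 18
C -> B -> E: 4 + 6 = 10
C -> B -> D -> E: 4 + 6 + 4 = 14
C -> A -> F -> E: 6 + 9 + 2 = 17
Best route has total 10.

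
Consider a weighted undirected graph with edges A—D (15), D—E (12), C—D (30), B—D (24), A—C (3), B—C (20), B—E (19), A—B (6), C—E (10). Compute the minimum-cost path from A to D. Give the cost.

Comparing a few candidate routes:
A→B→D: 6 + 24 = 30
A→C→E→D: 3 + 10 + 12 = 25
A→D: 15
A→C→D: 3 + 30 = 33
The minimum is 15.

15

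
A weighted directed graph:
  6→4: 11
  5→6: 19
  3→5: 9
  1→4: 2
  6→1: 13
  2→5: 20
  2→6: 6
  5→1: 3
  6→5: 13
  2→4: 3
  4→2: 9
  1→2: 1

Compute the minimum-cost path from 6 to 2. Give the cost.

Candidate routes:
6 -> 1 -> 4 -> 2: 13 + 2 + 9 = 24
6 -> 5 -> 1 -> 2: 13 + 3 + 1 = 17
6 -> 1 -> 2: 13 + 1 = 14
6 -> 5 -> 1 -> 4 -> 2: 13 + 3 + 2 + 9 = 27
6 -> 4 -> 2: 11 + 9 = 20
Shortest: 14.

14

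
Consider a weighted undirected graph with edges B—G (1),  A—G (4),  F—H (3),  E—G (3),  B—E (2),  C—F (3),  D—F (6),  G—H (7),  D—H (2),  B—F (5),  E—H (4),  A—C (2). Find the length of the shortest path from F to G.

A few of the F→G routes:
F - H - E - G: 3 + 4 + 3 = 10
F - C - A - G: 3 + 2 + 4 = 9
F - B - G: 5 + 1 = 6
F - H - E - B - G: 3 + 4 + 2 + 1 = 10
Shortest: 6.

6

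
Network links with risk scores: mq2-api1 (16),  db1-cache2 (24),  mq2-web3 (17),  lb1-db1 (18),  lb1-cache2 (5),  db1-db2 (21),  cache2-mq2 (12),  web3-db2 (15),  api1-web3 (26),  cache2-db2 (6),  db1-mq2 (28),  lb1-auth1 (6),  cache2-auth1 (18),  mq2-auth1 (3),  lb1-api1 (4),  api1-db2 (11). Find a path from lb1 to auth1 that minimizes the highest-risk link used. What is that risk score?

Checking several routes:
lb1 -> api1 -> db2 -> cache2 -> mq2 -> auth1: max(4, 11, 6, 12, 3) = 12
lb1 -> auth1: max(6) = 6
lb1 -> api1 -> db2 -> web3 -> mq2 -> auth1: max(4, 11, 15, 17, 3) = 17
lb1 -> api1 -> mq2 -> auth1: max(4, 16, 3) = 16
lb1 -> cache2 -> db2 -> api1 -> mq2 -> auth1: max(5, 6, 11, 16, 3) = 16
lb1 -> cache2 -> mq2 -> auth1: max(5, 12, 3) = 12
Smallest bottleneck: 6.

6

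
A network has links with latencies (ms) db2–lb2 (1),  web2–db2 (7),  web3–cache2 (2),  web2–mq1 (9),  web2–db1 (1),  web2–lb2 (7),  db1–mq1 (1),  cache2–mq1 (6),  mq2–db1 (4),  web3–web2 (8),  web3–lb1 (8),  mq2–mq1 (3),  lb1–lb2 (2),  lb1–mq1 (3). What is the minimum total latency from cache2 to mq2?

Some routes from cache2 to mq2:
cache2→web3→web2→db1→mq1→mq2: 2 + 8 + 1 + 1 + 3 = 15
cache2→web3→web2→db1→mq2: 2 + 8 + 1 + 4 = 15
cache2→web3→lb1→mq1→mq2: 2 + 8 + 3 + 3 = 16
cache2→mq1→db1→mq2: 6 + 1 + 4 = 11
cache2→mq1→mq2: 6 + 3 = 9
Shortest: 9 ms.

9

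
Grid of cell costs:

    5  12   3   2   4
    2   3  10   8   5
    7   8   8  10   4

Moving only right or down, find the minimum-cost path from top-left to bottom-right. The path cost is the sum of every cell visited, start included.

35

Cheapest: [0,0] [0,1] [0,2] [0,3] [0,4] [1,4] [2,4]
  5 + 12 + 3 + 2 + 4 + 5 + 4 = 35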